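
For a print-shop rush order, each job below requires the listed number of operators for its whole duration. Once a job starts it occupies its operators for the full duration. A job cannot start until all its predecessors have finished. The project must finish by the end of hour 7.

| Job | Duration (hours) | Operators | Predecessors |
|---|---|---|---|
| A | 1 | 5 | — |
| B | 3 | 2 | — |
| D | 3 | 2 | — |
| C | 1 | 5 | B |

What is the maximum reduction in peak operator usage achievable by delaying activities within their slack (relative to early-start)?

Early-start peak: h1:9  h2:4  h3:4  h4:5  h5:0  h6:0  h7:0 ⇒ 9.
Leveled (A@1, B@2, D@2, C@5): h1:5  h2:4  h3:4  h4:4  h5:5  h6:0  h7:0 ⇒ 5.
Reduction 9 − 5 = 4.

4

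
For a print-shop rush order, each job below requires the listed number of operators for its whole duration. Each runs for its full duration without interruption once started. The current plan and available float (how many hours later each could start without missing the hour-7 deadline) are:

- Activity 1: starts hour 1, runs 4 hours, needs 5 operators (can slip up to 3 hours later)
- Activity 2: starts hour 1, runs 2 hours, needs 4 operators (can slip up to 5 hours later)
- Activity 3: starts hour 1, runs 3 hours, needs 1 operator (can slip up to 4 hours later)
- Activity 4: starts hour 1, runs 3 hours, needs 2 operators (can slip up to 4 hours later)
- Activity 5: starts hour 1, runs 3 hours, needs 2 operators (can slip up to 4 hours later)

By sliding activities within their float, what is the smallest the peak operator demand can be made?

7

Early-start (Activity 1@1, Activity 2@1, Activity 3@1, Activity 4@1, Activity 5@1) gives peak 14: h1:14  h2:14  h3:10  h4:5  h5:0  h6:0  h7:0.
Shift Activity 2→5, Activity 3→4, Activity 5→5.
Schedule Activity 1@1, Activity 2@5, Activity 3@4, Activity 4@1, Activity 5@5: h1:7  h2:7  h3:7  h4:6  h5:7  h6:7  h7:2 — peak 7.
Total operator-hours = 43 over 7 hours ⇒ peak ≥ ⌈43/7⌉ = 7, so 7 is optimal.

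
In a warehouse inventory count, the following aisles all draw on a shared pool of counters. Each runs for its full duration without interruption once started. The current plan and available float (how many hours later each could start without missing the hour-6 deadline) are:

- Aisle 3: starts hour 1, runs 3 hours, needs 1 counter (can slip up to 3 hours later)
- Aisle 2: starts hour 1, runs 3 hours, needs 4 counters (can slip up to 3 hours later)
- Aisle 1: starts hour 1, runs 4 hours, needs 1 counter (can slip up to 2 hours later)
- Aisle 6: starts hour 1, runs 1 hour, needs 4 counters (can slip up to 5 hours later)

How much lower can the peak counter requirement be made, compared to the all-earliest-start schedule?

5

Early-start peak: h1:10  h2:6  h3:6  h4:1  h5:0  h6:0 ⇒ 10.
Leveled (Aisle 3@1, Aisle 2@4, Aisle 1@2, Aisle 6@1): h1:5  h2:2  h3:2  h4:5  h5:5  h6:4 ⇒ 5.
Reduction 10 − 5 = 5.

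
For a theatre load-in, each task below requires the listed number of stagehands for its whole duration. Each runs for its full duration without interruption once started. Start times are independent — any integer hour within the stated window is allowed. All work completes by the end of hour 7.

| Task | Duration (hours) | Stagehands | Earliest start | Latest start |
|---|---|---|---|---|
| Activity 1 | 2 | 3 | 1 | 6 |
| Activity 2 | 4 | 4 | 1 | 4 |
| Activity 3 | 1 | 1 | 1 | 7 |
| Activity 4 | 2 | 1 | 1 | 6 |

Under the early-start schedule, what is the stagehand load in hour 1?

At early start, hour 1 has: Activity 1, Activity 2, Activity 3, Activity 4.
Demand: 3 + 4 + 1 + 1 = 9.

9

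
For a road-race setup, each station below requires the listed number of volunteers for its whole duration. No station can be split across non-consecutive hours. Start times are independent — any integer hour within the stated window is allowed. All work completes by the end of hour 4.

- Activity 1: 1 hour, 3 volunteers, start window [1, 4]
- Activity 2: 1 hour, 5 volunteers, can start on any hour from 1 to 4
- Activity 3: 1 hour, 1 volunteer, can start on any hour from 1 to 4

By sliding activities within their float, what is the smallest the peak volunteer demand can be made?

Early-start (Activity 1@1, Activity 2@1, Activity 3@1) gives peak 9: h1:9  h2:0  h3:0  h4:0.
Shift Activity 2→2.
Schedule Activity 1@1, Activity 2@2, Activity 3@1: h1:4  h2:5  h3:0  h4:0 — peak 5.

5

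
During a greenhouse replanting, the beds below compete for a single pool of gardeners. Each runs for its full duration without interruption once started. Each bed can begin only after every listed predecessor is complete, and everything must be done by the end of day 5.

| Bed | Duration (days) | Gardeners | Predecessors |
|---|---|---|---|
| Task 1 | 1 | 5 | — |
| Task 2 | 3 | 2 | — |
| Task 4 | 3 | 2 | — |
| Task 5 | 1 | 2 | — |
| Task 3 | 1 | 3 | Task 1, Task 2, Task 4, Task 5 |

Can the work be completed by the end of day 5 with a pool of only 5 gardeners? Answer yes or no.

no

The minimum achievable peak is 6; 5 < 6, so no feasible schedule stays within the cap.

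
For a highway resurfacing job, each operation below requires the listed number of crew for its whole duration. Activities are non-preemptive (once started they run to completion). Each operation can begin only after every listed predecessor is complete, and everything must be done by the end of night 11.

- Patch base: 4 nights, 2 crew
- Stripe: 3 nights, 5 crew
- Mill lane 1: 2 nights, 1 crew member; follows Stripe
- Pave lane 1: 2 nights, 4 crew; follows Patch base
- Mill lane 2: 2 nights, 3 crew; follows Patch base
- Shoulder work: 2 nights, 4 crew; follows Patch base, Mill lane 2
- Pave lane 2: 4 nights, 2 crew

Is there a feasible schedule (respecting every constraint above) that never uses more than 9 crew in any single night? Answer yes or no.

yes

Schedule Patch base@1, Stripe@1, Mill lane 1@4, Pave lane 1@5, Mill lane 2@6, Shoulder work@8, Pave lane 2@7: n1:7  n2:7  n3:7  n4:3  n5:5  n6:7  n7:5  n8:6  n9:6  n10:2  n11:0 — peak 7 ≤ 9.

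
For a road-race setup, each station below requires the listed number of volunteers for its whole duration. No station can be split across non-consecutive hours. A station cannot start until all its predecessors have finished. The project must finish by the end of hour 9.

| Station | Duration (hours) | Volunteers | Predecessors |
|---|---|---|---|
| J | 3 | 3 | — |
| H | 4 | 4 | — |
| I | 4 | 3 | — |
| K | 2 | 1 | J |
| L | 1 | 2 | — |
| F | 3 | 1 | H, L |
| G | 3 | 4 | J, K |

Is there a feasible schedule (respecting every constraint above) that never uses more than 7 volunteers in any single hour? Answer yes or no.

The minimum achievable peak is 8; 7 < 8, so no feasible schedule stays within the cap.

no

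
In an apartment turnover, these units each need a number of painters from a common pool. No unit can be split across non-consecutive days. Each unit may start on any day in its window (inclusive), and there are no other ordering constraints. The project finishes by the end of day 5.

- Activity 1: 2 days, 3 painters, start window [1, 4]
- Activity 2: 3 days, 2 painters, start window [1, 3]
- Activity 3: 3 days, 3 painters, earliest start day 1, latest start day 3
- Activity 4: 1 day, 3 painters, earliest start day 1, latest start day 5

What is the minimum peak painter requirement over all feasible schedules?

Early-start (Activity 1@1, Activity 2@1, Activity 3@1, Activity 4@1) gives peak 11: d1:11  d2:8  d3:5  d4:0  d5:0.
Shift Activity 3→3, Activity 4→4.
Schedule Activity 1@1, Activity 2@1, Activity 3@3, Activity 4@4: d1:5  d2:5  d3:5  d4:6  d5:3 — peak 6.

6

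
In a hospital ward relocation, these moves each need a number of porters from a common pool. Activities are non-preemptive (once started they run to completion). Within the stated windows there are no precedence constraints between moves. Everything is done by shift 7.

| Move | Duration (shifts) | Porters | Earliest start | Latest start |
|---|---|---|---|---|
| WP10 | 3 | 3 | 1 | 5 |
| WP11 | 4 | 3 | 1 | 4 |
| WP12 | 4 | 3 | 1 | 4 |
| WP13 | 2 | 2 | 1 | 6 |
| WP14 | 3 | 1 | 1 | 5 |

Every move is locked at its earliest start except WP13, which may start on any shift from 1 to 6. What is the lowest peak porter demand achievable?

10

WP13@1: s1:12  s2:12  s3:10  s4:6  s5:0  s6:0  s7:0 → peak 12
WP13@2: s1:10  s2:12  s3:12  s4:6  s5:0  s6:0  s7:0 → peak 12
WP13@3: s1:10  s2:10  s3:12  s4:8  s5:0  s6:0  s7:0 → peak 12
WP13@4: s1:10  s2:10  s3:10  s4:8  s5:2  s6:0  s7:0 → peak 10
WP13@5: s1:10  s2:10  s3:10  s4:6  s5:2  s6:2  s7:0 → peak 10
WP13@6: s1:10  s2:10  s3:10  s4:6  s5:0  s6:2  s7:2 → peak 10
Best is WP13@4, peak 10.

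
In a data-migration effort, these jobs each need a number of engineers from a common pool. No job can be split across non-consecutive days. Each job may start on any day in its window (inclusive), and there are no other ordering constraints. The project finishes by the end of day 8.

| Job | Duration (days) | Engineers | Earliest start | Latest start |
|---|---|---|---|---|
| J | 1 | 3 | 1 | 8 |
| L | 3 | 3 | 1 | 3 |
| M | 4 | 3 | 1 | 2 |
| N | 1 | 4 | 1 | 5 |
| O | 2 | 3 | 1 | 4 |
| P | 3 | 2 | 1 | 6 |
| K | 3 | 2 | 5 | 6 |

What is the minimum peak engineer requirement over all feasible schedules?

7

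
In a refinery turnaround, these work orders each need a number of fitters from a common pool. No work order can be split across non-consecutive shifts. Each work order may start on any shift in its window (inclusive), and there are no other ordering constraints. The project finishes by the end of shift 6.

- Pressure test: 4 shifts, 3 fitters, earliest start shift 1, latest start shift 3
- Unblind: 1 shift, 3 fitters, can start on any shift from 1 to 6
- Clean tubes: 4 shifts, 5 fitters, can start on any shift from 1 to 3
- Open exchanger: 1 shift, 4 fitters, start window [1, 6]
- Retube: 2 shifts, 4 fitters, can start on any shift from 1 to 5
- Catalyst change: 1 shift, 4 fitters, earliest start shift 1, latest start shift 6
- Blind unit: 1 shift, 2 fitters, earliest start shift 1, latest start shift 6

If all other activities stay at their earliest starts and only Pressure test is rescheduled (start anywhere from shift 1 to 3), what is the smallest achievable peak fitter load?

Pressure test@1: s1:25  s2:12  s3:8  s4:8  s5:0  s6:0 → peak 25
Pressure test@2: s1:22  s2:12  s3:8  s4:8  s5:3  s6:0 → peak 22
Pressure test@3: s1:22  s2:9  s3:8  s4:8  s5:3  s6:3 → peak 22
Best is Pressure test@2, peak 22.

22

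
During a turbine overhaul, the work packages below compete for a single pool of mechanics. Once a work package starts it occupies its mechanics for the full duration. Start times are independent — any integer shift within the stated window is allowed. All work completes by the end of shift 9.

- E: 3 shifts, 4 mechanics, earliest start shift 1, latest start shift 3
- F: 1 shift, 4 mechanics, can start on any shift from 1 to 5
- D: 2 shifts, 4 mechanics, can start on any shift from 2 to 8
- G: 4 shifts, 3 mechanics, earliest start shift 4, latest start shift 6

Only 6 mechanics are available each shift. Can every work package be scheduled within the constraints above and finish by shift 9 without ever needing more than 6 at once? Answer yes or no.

no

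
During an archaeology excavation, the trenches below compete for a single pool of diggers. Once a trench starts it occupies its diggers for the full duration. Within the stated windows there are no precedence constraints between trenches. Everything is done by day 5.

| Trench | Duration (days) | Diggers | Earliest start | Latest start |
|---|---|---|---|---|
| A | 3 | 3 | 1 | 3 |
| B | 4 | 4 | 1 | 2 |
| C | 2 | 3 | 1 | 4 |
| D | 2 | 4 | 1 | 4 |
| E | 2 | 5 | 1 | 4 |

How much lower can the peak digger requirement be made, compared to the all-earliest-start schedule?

Early-start peak: d1:19  d2:19  d3:7  d4:4  d5:0 ⇒ 19.
Leveled (A@1, B@1, C@3, D@1, E@4): d1:11  d2:11  d3:10  d4:12  d5:5 ⇒ 12.
Reduction 19 − 12 = 7.

7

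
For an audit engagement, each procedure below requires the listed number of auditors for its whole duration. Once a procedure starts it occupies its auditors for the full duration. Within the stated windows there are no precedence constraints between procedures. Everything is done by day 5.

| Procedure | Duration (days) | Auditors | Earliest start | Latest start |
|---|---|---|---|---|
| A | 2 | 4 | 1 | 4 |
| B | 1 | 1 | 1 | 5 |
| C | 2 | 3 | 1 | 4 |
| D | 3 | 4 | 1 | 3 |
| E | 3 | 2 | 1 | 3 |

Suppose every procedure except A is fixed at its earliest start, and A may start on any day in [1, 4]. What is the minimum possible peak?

10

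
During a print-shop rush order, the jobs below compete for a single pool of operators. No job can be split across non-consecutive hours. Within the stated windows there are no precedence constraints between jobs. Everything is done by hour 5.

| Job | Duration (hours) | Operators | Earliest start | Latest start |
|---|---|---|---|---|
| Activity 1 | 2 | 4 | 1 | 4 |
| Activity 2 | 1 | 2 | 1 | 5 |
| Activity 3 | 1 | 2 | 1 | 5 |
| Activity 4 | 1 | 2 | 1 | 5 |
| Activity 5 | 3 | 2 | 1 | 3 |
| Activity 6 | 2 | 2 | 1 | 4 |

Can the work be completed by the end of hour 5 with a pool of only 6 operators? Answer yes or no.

Schedule Activity 1@1, Activity 2@1, Activity 3@2, Activity 4@3, Activity 5@3, Activity 6@3: h1:6  h2:6  h3:6  h4:4  h5:2 — peak 6 ≤ 6.

yes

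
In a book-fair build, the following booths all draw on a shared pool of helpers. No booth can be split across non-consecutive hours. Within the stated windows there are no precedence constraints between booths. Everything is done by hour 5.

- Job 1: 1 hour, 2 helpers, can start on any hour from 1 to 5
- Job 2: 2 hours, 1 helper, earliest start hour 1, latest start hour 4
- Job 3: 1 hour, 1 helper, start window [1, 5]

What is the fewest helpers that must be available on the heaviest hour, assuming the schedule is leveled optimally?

2

Early-start (Job 1@1, Job 2@1, Job 3@1) gives peak 4: h1:4  h2:1  h3:0  h4:0  h5:0.
Shift Job 2→2, Job 3→2.
Schedule Job 1@1, Job 2@2, Job 3@2: h1:2  h2:2  h3:1  h4:0  h5:0 — peak 2.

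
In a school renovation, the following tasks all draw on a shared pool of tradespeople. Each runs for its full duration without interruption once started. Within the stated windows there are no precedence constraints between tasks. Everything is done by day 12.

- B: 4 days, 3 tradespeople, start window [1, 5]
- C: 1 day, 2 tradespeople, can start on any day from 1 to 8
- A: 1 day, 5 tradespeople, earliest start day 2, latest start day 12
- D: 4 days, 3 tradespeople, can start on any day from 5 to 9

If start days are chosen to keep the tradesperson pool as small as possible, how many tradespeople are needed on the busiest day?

5

Early-start (B@1, C@1, A@2, D@5) gives peak 8: d1:5  d2:8  d3:3  d4:3  d5:3  d6:3  d7:3  d8:3  d9:0  d10:0  d11:0  d12:0.
Shift A→5, D→6.
Schedule B@1, C@1, A@5, D@6: d1:5  d2:3  d3:3  d4:3  d5:5  d6:3  d7:3  d8:3  d9:3  d10:0  d11:0  d12:0 — peak 5.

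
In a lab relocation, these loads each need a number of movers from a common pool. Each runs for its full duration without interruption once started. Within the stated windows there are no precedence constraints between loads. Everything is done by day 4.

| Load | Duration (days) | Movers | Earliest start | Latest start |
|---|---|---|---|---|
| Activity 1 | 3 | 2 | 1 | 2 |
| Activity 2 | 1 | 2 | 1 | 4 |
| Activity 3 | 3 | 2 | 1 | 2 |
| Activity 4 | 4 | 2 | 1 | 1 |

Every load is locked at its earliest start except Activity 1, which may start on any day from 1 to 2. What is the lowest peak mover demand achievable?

6

Activity 1@1: d1:8  d2:6  d3:6  d4:2 → peak 8
Activity 1@2: d1:6  d2:6  d3:6  d4:4 → peak 6
Best is Activity 1@2, peak 6.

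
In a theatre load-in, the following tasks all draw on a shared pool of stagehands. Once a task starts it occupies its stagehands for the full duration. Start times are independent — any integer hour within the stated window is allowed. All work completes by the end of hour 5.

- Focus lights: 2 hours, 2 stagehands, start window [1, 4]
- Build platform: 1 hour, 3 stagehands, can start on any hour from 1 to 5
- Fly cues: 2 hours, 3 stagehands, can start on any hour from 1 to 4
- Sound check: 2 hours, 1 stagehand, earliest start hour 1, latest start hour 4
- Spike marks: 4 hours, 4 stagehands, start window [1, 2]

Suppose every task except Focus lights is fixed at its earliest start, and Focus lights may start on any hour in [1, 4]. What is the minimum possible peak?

11

Focus lights@1: h1:13  h2:10  h3:4  h4:4  h5:0 → peak 13
Focus lights@2: h1:11  h2:10  h3:6  h4:4  h5:0 → peak 11
Focus lights@3: h1:11  h2:8  h3:6  h4:6  h5:0 → peak 11
Focus lights@4: h1:11  h2:8  h3:4  h4:6  h5:2 → peak 11
Best is Focus lights@2, peak 11.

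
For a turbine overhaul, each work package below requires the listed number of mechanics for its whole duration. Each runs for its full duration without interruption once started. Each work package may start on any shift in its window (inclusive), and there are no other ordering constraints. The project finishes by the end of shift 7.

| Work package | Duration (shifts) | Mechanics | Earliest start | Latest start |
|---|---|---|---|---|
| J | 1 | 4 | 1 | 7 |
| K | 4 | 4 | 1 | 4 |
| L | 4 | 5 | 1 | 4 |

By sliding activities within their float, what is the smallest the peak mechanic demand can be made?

Early-start (J@1, K@1, L@1) gives peak 13: s1:13  s2:9  s3:9  s4:9  s5:0  s6:0  s7:0.
Shift L→2.
Schedule J@1, K@1, L@2: s1:8  s2:9  s3:9  s4:9  s5:5  s6:0  s7:0 — peak 9.

9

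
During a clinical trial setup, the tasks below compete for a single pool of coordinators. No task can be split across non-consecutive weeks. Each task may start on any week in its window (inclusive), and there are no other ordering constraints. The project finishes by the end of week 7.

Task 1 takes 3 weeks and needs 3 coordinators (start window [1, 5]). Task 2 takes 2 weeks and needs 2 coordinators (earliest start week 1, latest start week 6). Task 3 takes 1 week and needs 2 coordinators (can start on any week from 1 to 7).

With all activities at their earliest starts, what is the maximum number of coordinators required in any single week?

Early-start schedule: Task 1@1, Task 2@1, Task 3@1.
Load per week: week 1: 7, week 2: 5, week 3: 3, week 4: 0, week 5: 0, week 6: 0, week 7: 0.
Peak is 7.

7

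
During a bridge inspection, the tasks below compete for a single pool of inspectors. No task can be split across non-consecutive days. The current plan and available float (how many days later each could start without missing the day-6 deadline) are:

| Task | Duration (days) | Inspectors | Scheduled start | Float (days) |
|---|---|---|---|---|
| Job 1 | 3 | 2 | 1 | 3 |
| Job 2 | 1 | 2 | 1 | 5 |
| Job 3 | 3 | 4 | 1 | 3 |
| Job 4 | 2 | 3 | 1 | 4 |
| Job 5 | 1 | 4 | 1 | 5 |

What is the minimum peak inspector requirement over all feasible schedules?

Early-start (Job 1@1, Job 2@1, Job 3@1, Job 4@1, Job 5@1) gives peak 15: d1:15  d2:9  d3:6  d4:0  d5:0  d6:0.
Shift Job 2→4, Job 4→4, Job 5→6.
Schedule Job 1@1, Job 2@4, Job 3@1, Job 4@4, Job 5@6: d1:6  d2:6  d3:6  d4:5  d5:3  d6:4 — peak 6.

6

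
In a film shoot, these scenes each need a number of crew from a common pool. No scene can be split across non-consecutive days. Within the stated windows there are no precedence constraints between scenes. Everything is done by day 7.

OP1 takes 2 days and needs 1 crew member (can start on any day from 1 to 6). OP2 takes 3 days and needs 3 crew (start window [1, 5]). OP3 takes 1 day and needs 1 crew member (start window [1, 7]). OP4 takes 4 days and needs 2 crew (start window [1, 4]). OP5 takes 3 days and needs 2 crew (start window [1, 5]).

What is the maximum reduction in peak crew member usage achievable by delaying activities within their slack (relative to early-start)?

5

Early-start peak: d1:9  d2:8  d3:7  d4:2  d5:0  d6:0  d7:0 ⇒ 9.
Leveled (OP1@1, OP2@1, OP3@3, OP4@4, OP5@4): d1:4  d2:4  d3:4  d4:4  d5:4  d6:4  d7:2 ⇒ 4.
Reduction 9 − 4 = 5.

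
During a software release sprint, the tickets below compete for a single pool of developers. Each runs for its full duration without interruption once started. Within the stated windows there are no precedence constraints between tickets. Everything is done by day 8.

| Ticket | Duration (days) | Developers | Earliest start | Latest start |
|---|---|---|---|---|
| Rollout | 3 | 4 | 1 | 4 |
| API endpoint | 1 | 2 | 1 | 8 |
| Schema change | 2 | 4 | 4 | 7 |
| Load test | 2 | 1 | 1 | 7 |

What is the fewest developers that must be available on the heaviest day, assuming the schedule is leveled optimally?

4

Early-start (Rollout@1, API endpoint@1, Schema change@4, Load test@1) gives peak 7: d1:7  d2:5  d3:4  d4:4  d5:4  d6:0  d7:0  d8:0.
Shift API endpoint→4, Schema change→5, Load test→7.
Schedule Rollout@1, API endpoint@4, Schema change@5, Load test@7: d1:4  d2:4  d3:4  d4:2  d5:4  d6:4  d7:1  d8:1 — peak 4.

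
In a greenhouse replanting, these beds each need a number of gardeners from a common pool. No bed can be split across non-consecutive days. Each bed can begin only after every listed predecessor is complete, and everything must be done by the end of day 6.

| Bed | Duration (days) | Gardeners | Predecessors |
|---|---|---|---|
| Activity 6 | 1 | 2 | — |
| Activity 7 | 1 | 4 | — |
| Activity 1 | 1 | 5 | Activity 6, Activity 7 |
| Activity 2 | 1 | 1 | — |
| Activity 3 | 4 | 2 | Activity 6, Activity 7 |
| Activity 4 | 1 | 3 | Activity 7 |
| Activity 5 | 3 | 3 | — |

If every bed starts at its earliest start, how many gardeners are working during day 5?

2

At early start, day 5 has: Activity 3.
Demand: 2 = 2.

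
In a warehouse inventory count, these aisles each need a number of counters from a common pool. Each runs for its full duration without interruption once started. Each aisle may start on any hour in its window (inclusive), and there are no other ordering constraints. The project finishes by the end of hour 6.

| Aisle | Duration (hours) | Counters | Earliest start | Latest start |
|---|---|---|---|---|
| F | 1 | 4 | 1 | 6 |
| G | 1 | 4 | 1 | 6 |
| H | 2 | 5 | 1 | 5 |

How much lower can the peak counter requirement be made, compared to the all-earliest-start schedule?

8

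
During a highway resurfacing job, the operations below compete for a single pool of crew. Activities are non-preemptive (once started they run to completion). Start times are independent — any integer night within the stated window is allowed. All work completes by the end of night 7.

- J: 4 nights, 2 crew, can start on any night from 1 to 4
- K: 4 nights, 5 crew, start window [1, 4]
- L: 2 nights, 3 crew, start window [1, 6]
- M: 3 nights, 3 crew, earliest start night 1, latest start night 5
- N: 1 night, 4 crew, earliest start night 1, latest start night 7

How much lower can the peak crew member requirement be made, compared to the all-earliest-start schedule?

10

Early-start peak: n1:17  n2:13  n3:10  n4:7  n5:0  n6:0  n7:0 ⇒ 17.
Leveled (J@1, K@1, L@5, M@5, N@7): n1:7  n2:7  n3:7  n4:7  n5:6  n6:6  n7:7 ⇒ 7.
Reduction 17 − 7 = 10.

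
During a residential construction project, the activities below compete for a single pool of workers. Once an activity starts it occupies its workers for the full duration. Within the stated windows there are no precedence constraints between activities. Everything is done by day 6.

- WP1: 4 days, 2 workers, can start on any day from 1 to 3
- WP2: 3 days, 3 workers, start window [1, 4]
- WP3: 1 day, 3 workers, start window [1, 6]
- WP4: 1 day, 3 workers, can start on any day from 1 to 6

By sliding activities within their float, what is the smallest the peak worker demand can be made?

5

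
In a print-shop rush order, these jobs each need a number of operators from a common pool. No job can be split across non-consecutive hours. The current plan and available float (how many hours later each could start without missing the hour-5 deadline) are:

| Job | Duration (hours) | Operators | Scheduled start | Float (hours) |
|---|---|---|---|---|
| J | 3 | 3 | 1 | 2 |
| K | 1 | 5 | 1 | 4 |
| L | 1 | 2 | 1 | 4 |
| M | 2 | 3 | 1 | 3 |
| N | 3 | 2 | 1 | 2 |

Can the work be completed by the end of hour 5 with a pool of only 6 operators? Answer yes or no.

no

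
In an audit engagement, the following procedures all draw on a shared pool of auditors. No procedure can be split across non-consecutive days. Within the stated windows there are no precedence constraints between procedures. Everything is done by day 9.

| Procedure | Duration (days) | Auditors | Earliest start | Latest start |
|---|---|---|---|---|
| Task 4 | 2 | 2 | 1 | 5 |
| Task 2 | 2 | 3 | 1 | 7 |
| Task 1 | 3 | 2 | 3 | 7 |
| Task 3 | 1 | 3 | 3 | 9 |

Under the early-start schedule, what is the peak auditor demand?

5

Early-start schedule: Task 4@1, Task 2@1, Task 1@3, Task 3@3.
Load per day: day 1: 5, day 2: 5, day 3: 5, day 4: 2, day 5: 2, day 6: 0, day 7: 0, day 8: 0, day 9: 0.
Peak is 5.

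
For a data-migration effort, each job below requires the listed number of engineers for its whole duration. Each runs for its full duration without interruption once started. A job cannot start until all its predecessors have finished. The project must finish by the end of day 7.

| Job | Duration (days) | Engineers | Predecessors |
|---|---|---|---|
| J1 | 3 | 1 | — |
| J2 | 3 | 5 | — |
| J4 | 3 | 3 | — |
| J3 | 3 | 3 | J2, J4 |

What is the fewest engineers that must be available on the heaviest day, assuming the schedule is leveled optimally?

8

Early-start (J1@1, J2@1, J4@1, J3@4) gives peak 9: d1:9  d2:9  d3:9  d4:3  d5:3  d6:3  d7:0.
Shift J1→4.
Schedule J1@4, J2@1, J4@1, J3@4: d1:8  d2:8  d3:8  d4:4  d5:4  d6:4  d7:0 — peak 8.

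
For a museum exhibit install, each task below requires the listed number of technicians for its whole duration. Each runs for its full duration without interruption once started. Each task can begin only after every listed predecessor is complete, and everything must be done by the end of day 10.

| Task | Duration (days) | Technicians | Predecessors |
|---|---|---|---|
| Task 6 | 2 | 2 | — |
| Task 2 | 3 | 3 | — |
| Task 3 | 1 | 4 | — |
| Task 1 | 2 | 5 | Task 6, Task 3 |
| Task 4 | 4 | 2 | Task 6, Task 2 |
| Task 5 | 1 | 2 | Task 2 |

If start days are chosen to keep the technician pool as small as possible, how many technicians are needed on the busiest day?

5

Early-start (Task 6@1, Task 2@1, Task 3@1, Task 1@3, Task 4@4, Task 5@4) gives peak 9: d1:9  d2:5  d3:8  d4:9  d5:2  d6:2  d7:2  d8:0  d9:0  d10:0.
Shift Task 3→4, Task 1→5, Task 4→7, Task 5→7.
Schedule Task 6@1, Task 2@1, Task 3@4, Task 1@5, Task 4@7, Task 5@7: d1:5  d2:5  d3:3  d4:4  d5:5  d6:5  d7:4  d8:2  d9:2  d10:2 — peak 5.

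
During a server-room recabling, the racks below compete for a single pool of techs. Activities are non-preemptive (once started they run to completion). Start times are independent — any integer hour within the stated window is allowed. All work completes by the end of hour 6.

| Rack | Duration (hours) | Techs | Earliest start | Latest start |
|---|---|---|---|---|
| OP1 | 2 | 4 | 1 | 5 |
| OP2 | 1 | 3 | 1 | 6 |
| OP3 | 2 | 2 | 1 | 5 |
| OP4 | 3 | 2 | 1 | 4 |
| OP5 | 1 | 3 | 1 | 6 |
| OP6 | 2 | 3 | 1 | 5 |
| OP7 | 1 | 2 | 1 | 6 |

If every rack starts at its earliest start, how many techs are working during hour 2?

11

At early start, hour 2 has: OP1, OP3, OP4, OP6.
Demand: 4 + 2 + 2 + 3 = 11.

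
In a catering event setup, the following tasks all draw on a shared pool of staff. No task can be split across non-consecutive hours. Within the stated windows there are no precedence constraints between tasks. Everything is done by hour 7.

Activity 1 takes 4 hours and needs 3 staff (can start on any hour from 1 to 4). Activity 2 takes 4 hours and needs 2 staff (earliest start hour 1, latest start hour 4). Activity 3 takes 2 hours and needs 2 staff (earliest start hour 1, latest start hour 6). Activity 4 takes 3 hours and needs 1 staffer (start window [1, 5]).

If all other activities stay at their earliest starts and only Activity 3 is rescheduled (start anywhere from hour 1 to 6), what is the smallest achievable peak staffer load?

6

Activity 3@1: h1:8  h2:8  h3:6  h4:5  h5:0  h6:0  h7:0 → peak 8
Activity 3@2: h1:6  h2:8  h3:8  h4:5  h5:0  h6:0  h7:0 → peak 8
Activity 3@3: h1:6  h2:6  h3:8  h4:7  h5:0  h6:0  h7:0 → peak 8
Activity 3@4: h1:6  h2:6  h3:6  h4:7  h5:2  h6:0  h7:0 → peak 7
Activity 3@5: h1:6  h2:6  h3:6  h4:5  h5:2  h6:2  h7:0 → peak 6
Activity 3@6: h1:6  h2:6  h3:6  h4:5  h5:0  h6:2  h7:2 → peak 6
Best is Activity 3@5, peak 6.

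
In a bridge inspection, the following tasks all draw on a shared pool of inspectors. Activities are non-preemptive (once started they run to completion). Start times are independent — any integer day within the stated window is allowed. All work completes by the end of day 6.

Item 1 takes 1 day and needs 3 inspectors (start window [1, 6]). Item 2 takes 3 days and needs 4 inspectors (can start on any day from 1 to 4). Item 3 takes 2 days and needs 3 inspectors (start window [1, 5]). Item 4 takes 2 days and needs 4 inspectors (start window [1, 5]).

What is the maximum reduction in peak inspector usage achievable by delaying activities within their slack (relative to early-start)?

7

Early-start peak: d1:14  d2:11  d3:4  d4:0  d5:0  d6:0 ⇒ 14.
Leveled (Item 1@1, Item 2@1, Item 3@2, Item 4@4): d1:7  d2:7  d3:7  d4:4  d5:4  d6:0 ⇒ 7.
Reduction 14 − 7 = 7.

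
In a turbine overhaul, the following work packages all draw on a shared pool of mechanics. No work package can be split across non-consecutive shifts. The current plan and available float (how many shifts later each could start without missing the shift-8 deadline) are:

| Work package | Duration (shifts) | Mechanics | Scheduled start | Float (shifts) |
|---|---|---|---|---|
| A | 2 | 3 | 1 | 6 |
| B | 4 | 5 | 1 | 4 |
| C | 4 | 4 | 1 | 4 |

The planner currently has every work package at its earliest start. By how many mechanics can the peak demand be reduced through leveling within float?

Early-start peak: s1:12  s2:12  s3:9  s4:9  s5:0  s6:0  s7:0  s8:0 ⇒ 12.
Leveled (A@1, B@5, C@1): s1:7  s2:7  s3:4  s4:4  s5:5  s6:5  s7:5  s8:5 ⇒ 7.
Reduction 12 − 7 = 5.

5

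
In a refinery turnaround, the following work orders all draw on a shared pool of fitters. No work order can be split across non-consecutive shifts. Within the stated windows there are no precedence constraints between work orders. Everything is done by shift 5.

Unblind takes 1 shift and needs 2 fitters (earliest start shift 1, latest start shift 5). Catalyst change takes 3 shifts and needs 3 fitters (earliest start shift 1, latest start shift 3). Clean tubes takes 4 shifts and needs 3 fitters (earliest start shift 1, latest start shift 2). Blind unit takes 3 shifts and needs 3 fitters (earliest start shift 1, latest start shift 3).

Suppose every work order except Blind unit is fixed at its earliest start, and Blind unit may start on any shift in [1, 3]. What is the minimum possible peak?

9

Blind unit@1: s1:11  s2:9  s3:9  s4:3  s5:0 → peak 11
Blind unit@2: s1:8  s2:9  s3:9  s4:6  s5:0 → peak 9
Blind unit@3: s1:8  s2:6  s3:9  s4:6  s5:3 → peak 9
Best is Blind unit@2, peak 9.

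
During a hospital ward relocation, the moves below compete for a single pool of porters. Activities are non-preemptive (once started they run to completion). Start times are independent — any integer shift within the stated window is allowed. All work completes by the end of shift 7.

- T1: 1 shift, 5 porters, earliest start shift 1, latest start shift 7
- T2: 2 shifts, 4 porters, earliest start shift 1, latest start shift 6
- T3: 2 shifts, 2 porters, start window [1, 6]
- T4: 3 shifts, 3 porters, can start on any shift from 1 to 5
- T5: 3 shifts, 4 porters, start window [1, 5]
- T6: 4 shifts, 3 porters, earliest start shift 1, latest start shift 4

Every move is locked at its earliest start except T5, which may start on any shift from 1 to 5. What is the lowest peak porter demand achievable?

17

T5@1: s1:21  s2:16  s3:10  s4:3  s5:0  s6:0  s7:0 → peak 21
T5@2: s1:17  s2:16  s3:10  s4:7  s5:0  s6:0  s7:0 → peak 17
T5@3: s1:17  s2:12  s3:10  s4:7  s5:4  s6:0  s7:0 → peak 17
T5@4: s1:17  s2:12  s3:6  s4:7  s5:4  s6:4  s7:0 → peak 17
T5@5: s1:17  s2:12  s3:6  s4:3  s5:4  s6:4  s7:4 → peak 17
Best is T5@2, peak 17.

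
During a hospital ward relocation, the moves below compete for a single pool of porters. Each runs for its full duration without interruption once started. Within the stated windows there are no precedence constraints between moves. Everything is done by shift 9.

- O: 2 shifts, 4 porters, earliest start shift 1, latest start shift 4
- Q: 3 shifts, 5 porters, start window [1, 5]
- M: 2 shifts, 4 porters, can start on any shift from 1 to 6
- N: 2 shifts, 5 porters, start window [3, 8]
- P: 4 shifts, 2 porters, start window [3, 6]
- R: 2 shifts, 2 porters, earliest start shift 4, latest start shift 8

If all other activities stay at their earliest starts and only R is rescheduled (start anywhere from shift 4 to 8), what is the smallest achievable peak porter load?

R@4: s1:13  s2:13  s3:12  s4:9  s5:4  s6:2  s7:0  s8:0  s9:0 → peak 13
R@5: s1:13  s2:13  s3:12  s4:7  s5:4  s6:4  s7:0  s8:0  s9:0 → peak 13
R@6: s1:13  s2:13  s3:12  s4:7  s5:2  s6:4  s7:2  s8:0  s9:0 → peak 13
R@7: s1:13  s2:13  s3:12  s4:7  s5:2  s6:2  s7:2  s8:2  s9:0 → peak 13
R@8: s1:13  s2:13  s3:12  s4:7  s5:2  s6:2  s7:0  s8:2  s9:2 → peak 13
Best is R@4, peak 13.

13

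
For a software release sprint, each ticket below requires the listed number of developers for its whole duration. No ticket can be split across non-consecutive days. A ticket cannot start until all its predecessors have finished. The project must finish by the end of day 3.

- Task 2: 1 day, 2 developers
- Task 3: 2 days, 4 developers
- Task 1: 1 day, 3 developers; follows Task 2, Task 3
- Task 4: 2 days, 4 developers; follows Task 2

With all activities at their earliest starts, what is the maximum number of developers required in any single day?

Early-start schedule: Task 2@1, Task 3@1, Task 1@3, Task 4@2.
Load per day: day 1: 6, day 2: 8, day 3: 7.
Peak is 8.

8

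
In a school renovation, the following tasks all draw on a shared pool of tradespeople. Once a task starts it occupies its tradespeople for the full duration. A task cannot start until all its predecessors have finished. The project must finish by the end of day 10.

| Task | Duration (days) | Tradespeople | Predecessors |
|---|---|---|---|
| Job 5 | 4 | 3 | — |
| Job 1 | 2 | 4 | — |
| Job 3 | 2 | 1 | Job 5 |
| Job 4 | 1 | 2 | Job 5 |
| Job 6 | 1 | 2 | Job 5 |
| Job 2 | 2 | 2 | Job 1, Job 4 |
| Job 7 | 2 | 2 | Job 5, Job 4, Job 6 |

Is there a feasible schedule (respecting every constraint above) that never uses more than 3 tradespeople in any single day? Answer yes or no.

no

Total tradesperson-days = 34; over 10 days the average is 34/10 > 3, so some day must exceed 3.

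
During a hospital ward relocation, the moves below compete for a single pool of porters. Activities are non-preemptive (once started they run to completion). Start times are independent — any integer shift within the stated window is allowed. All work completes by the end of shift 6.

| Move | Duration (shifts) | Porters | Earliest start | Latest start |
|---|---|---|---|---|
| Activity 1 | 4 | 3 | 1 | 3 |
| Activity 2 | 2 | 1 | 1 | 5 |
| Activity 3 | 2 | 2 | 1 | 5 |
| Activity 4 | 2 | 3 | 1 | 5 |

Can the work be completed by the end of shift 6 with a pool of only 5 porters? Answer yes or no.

yes

Schedule Activity 1@1, Activity 2@1, Activity 3@3, Activity 4@5: s1:4  s2:4  s3:5  s4:5  s5:3  s6:3 — peak 5 ≤ 5.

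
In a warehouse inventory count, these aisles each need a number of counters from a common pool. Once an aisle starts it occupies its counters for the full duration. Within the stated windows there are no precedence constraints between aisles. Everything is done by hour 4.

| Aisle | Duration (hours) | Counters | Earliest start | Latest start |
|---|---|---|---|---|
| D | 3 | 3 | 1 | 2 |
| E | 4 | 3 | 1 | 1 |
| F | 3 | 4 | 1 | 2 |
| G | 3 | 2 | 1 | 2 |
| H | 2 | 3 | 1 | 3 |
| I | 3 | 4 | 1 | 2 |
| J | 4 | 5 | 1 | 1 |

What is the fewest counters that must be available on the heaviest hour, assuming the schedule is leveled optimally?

Schedule D@1, E@1, F@1, G@1, H@1, I@1, J@1: h1:24  h2:24  h3:21  h4:8 — peak 24.

24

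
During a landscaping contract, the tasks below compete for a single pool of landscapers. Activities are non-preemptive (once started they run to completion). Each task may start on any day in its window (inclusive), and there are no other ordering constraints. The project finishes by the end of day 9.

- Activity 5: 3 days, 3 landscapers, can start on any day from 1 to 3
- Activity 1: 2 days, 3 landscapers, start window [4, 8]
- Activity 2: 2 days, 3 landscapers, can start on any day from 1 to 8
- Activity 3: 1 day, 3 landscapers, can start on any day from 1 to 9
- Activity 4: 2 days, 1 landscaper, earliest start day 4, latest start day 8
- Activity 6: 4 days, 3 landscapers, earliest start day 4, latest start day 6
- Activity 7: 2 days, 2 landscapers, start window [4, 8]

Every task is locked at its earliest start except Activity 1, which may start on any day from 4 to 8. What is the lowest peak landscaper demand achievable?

9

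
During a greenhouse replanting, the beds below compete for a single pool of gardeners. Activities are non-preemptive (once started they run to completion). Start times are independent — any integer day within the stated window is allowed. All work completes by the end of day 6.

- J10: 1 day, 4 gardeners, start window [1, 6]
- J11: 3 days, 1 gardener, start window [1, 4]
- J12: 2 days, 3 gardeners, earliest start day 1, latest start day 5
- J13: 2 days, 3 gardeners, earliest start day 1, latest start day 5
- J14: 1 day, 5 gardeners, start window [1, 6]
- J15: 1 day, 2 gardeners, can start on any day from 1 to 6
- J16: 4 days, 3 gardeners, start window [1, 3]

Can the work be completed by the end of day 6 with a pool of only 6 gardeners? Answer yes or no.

Total gardener-days = 38; over 6 days the average is 38/6 > 6, so some day must exceed 6.

no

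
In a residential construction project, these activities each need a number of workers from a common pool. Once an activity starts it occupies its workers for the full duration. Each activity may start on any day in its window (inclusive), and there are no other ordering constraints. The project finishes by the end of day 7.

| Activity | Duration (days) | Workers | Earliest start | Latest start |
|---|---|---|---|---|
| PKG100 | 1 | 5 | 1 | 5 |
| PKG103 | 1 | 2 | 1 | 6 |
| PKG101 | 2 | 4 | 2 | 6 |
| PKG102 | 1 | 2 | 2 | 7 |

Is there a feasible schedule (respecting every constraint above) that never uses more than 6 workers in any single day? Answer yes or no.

yes

Schedule PKG100@1, PKG103@2, PKG101@3, PKG102@2: d1:5  d2:4  d3:4  d4:4  d5:0  d6:0  d7:0 — peak 5 ≤ 6.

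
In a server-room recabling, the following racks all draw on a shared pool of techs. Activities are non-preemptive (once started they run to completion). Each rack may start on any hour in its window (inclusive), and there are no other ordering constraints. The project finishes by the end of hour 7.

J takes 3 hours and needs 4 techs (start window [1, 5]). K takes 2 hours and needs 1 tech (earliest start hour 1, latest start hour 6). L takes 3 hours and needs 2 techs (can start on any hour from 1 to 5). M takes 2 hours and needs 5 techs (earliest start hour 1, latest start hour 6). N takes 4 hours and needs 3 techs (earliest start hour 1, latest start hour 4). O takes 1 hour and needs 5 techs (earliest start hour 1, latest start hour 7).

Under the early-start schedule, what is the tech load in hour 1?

20

At early start, hour 1 has: J, K, L, M, N, O.
Demand: 4 + 1 + 2 + 5 + 3 + 5 = 20.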